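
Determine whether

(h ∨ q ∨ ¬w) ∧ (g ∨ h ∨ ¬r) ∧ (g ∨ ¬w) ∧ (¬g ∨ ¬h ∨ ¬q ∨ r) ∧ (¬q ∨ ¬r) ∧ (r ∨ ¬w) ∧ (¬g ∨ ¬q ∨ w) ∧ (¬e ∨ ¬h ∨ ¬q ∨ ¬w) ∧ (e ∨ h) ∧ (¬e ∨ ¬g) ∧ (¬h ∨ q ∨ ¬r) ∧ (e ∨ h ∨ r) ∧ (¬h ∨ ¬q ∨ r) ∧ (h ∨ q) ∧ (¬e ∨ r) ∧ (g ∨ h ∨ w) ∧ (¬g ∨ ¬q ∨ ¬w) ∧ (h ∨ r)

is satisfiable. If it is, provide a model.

q = False, g = False, h = True, w = False, r = False, e = False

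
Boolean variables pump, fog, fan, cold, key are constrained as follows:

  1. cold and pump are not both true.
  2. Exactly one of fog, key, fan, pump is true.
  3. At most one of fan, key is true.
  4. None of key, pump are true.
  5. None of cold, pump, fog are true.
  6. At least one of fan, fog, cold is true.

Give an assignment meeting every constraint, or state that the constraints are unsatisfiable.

pump=F; fog=F; fan=T; cold=F; key=F

  (1) cold=F, pump=F — not both ✓
  (2) {fog, key, fan, pump}: 1 true — exactly one ✓
  (3) {fan, key}: 1 true — at most one ✓
  (4) {key, pump}: 0 true — none ✓
  (5) {cold, pump, fog}: 0 true — none ✓
  (6) {fan, fog, cold}: 1 true — at least one ✓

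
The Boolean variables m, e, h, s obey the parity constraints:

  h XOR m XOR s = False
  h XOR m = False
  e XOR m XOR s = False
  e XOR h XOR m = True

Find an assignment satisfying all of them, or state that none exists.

m = True, e = True, h = True, s = False

h XOR m XOR s = T XOR T XOR F = False ✓
h XOR m = T XOR T = False ✓
e XOR m XOR s = T XOR T XOR F = False ✓
e XOR h XOR m = T XOR T XOR T = True ✓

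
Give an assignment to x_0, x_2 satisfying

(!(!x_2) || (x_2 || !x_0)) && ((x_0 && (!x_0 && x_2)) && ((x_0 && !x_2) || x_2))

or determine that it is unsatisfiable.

Case x_0 = True: the conjunct !x_0 is False.
Case x_0 = False: the conjunct x_0 is False.
Both cases fail — unsatisfiable.

UNSATISFIABLE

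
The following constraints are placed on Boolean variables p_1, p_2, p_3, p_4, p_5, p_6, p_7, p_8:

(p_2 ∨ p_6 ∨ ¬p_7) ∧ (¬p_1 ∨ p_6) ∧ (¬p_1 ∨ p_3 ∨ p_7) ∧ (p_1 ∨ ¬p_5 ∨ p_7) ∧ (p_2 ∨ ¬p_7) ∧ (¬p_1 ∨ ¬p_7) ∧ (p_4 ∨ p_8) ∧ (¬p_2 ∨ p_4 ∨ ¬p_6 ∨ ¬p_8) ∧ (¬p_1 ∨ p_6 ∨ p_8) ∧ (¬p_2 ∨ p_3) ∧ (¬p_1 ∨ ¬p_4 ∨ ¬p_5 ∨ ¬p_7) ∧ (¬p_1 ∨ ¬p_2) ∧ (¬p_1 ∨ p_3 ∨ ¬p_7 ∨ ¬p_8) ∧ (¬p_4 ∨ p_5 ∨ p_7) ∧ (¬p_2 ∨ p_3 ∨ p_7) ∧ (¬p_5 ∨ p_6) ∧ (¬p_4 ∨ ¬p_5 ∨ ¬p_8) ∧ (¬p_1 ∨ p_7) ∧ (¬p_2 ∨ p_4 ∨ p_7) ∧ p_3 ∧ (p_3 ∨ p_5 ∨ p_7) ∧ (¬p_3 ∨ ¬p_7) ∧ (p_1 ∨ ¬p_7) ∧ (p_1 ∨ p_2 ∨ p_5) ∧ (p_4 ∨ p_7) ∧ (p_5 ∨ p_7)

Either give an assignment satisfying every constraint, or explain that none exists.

UNSATISFIABLE

Case p_3 = True:
  (¬p_3 ∨ ¬p_7) forces p_7 = False.
  (¬p_1 ∨ p_7) forces p_1 = False.
  (p_1 ∨ ¬p_5 ∨ p_7) forces p_5 = False.
  Clause (p_5 ∨ p_7) is falsified — contradiction.
Case p_3 = False:
  Clause (p_3) is falsified — contradiction.
Both cases fail, so the formula is unsatisfiable.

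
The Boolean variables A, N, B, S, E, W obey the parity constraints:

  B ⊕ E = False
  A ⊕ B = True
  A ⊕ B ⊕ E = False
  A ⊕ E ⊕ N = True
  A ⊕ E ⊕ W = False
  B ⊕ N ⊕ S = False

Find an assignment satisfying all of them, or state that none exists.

A = False, N = False, B = True, S = True, E = True, W = True

B ⊕ E = T ⊕ T = False ✓
A ⊕ B = F ⊕ T = True ✓
A ⊕ B ⊕ E = F ⊕ T ⊕ T = False ✓
A ⊕ E ⊕ N = F ⊕ T ⊕ F = True ✓
A ⊕ E ⊕ W = F ⊕ T ⊕ T = False ✓
B ⊕ N ⊕ S = T ⊕ F ⊕ T = False ✓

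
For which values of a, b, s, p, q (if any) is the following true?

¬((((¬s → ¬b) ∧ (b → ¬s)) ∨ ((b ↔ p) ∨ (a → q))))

a: True; b: True; s: False; p: False; q: False

  ¬((((¬s → ¬b) ∧ (b → ¬s)) ∨ ((b ↔ p) ∨ (a → q)))) = True
    ((¬s → ¬b) ∧ (b → ¬s)) ∨ ((b ↔ p) ∨ (a → q)) = False
      (¬s → ¬b) ∧ (b → ¬s) = False
        ¬s → ¬b = False
          ¬s = True
          ¬b = False
        b → ¬s = True
          ¬s = True
      (b ↔ p) ∨ (a → q) = False
        b ↔ p = False
        a → q = False
The formula evaluates to True.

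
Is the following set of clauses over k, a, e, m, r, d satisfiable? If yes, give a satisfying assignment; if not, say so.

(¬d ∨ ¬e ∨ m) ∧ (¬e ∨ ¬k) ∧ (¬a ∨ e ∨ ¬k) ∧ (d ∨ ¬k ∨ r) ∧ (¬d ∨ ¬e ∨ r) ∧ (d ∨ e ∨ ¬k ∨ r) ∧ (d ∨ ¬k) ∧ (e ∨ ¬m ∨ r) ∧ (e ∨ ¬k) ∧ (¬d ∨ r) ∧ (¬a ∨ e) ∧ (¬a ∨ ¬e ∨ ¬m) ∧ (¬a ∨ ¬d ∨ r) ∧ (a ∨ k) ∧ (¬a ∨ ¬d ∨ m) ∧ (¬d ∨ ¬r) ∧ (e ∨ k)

Set k = False.
  then (a ∨ k) forces a = True.
  then (e ∨ k) forces e = True.
  then (¬a ∨ ¬e ∨ ¬m) forces m = False.
  then (¬a ∨ ¬d ∨ m) forces d = False.
Set r = True.
All clauses satisfied.

k = False; a = True; e = True; m = False; r = True; d = False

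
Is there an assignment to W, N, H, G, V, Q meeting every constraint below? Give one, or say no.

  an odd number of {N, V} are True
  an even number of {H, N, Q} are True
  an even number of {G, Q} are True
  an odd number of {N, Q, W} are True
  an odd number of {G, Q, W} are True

W=T, N=T, H=F, G=T, V=F, Q=T

{N, V}: 1 true → odd ✓
{H, N, Q}: 2 true → even ✓
{G, Q}: 2 true → even ✓
{N, Q, W}: 3 true → odd ✓
{G, Q, W}: 3 true → odd ✓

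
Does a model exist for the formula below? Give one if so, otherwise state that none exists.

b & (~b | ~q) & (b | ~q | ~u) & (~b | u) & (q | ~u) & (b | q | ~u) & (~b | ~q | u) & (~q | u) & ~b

Case b = True:
  Clause (~b) is falsified — contradiction.
Case b = False:
  Clause (b) is falsified — contradiction.
Both cases fail, so the formula is unsatisfiable.

Unsatisfiable — no assignment works.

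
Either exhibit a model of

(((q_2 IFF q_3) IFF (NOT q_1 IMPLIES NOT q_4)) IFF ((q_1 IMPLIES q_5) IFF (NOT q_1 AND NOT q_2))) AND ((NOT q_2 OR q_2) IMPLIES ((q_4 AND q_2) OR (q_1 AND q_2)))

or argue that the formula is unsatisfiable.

q_1: True; q_2: True; q_3: False; q_4: False; q_5: True

  ((q_2 IFF q_3) IFF (NOT q_1 IMPLIES NOT q_4)) IFF ((q_1 IMPLIES q_5) IFF (NOT q_1 AND NOT q_2)) = True
    (q_2 IFF q_3) IFF (NOT q_1 IMPLIES NOT q_4) = False
      q_2 IFF q_3 = False
      NOT q_1 IMPLIES NOT q_4 = True
        NOT q_1 = False
        NOT q_4 = True
    (q_1 IMPLIES q_5) IFF (NOT q_1 AND NOT q_2) = False
      q_1 IMPLIES q_5 = True
      NOT q_1 AND NOT q_2 = False
        NOT q_1 = False
        NOT q_2 = False
  (NOT q_2 OR q_2) IMPLIES ((q_4 AND q_2) OR (q_1 AND q_2)) = True
    NOT q_2 OR q_2 = True
      NOT q_2 = False
    (q_4 AND q_2) OR (q_1 AND q_2) = True
      q_4 AND q_2 = False
      q_1 AND q_2 = True
Both conjuncts True, so the formula holds.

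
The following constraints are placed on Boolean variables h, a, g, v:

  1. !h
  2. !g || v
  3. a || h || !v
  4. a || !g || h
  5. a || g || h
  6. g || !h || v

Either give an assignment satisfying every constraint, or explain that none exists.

Unit clause (!h) forces h = False.
Set a = True.
Set g = True.
  then (!g || v) forces v = True.
Check each clause:
  (!h): !h holds.
  (!g || v): v holds.
  (a || h || !v): a holds.
  (a || !g || h): a holds.
  (a || g || h): a holds.
  (g || !h || v): g holds.
All clauses satisfied.

h = False; a = True; g = True; v = True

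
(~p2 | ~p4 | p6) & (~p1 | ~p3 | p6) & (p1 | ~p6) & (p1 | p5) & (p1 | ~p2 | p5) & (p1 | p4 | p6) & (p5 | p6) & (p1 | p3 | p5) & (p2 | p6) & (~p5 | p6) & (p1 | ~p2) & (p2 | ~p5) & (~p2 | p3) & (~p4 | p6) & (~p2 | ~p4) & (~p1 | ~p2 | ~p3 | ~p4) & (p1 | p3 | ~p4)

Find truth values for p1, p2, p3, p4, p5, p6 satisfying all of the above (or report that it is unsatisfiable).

p1: True, p2: False, p3: False, p4: False, p5: False, p6: True

Set p1 = True.
Set p2 = False.
  then (p2 | p6) forces p6 = True.
  then (p2 | ~p5) forces p5 = False.
Set p3 = False.
Set p4 = False.
All clauses satisfied.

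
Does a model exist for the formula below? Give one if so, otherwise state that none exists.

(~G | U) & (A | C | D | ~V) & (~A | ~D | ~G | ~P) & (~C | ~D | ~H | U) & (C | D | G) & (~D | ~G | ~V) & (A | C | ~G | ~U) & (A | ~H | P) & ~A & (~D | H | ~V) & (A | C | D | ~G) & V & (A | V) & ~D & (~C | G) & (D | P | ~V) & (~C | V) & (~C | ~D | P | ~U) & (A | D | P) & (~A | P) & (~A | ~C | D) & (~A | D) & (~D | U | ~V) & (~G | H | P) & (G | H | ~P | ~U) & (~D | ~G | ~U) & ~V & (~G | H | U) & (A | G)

Unsatisfiable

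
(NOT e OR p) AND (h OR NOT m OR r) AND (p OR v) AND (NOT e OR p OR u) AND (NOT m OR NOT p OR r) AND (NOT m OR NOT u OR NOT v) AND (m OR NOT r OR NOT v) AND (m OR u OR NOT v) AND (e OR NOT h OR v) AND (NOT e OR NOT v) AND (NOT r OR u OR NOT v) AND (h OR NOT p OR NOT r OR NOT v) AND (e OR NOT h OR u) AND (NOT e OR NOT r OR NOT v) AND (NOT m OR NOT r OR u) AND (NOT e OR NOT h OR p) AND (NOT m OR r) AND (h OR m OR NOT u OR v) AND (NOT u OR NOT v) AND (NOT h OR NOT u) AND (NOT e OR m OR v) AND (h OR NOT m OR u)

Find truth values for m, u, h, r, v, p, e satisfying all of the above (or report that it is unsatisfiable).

m = True, u = True, h = False, r = True, v = False, p = True, e = True

Set m = True.
  then (NOT m OR r) forces r = True.
  then (NOT m OR NOT r OR u) forces u = True.
  then (NOT u OR NOT v) forces v = False.
  then (NOT h OR NOT u) forces h = False.
  then (p OR v) forces p = True.
Set e = True.
All clauses satisfied.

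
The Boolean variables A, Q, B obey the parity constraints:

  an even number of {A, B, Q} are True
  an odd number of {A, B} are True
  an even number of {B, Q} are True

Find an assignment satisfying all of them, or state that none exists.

A: False; Q: True; B: True

{A, B, Q}: 2 true → even ✓
{A, B}: 1 true → odd ✓
{B, Q}: 2 true → even ✓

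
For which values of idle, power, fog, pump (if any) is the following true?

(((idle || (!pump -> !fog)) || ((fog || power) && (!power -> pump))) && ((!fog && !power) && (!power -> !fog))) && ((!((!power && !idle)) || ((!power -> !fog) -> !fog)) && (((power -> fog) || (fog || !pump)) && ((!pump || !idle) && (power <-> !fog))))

UNSATISFIABLE

Case fog = True: the conjunct !fog is False.
Case fog = False: the formula simplifies to !power && ((!power || !pump) && ((!pump || !idle) && power)).
  power = True: the conjunct !power is False.
  power = False: the conjunct power is False.
Both cases fail — unsatisfiable.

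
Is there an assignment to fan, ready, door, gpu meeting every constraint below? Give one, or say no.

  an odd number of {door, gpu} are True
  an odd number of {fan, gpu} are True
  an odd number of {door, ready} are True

fan = False, ready = True, door = False, gpu = True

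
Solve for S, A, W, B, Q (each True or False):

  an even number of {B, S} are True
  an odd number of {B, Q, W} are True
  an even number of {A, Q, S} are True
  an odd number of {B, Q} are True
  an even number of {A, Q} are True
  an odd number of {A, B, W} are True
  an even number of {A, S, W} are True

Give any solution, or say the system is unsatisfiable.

Adding constraints 1, 2, 5, 7 mod 2: every variable appears an even number of times on the left, so the left side is 0.
But the right sides sum to 1 (mod 2). 0 ≠ 1 — the system is inconsistent.

Unsatisfiable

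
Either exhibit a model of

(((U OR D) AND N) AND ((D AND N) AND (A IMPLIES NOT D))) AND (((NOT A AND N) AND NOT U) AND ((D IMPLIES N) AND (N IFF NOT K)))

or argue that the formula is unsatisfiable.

D=T, K=F, N=T, A=F, U=F

  ((U OR D) AND N) AND ((D AND N) AND (A IMPLIES NOT D)) = True
    (U OR D) AND N = True
      U OR D = True
    (D AND N) AND (A IMPLIES NOT D) = True
      D AND N = True
      A IMPLIES NOT D = True
        NOT D = False
  ((NOT A AND N) AND NOT U) AND ((D IMPLIES N) AND (N IFF NOT K)) = True
    (NOT A AND N) AND NOT U = True
      NOT A AND N = True
        NOT A = True
      NOT U = True
    (D IMPLIES N) AND (N IFF NOT K) = True
      D IMPLIES N = True
      N IFF NOT K = True
        NOT K = True
Both conjuncts True, so the formula holds.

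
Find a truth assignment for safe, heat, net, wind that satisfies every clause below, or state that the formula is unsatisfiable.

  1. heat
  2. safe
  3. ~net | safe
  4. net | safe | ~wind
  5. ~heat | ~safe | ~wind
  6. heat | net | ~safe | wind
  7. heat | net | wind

safe = True, heat = True, net = True, wind = False

Unit clause (heat) forces heat = True.
Unit clause (safe) forces safe = True.
In (~heat | ~safe | ~wind) only ~wind is left, so wind = False.
Set net = True.
Check each clause:
  (heat): heat holds.
  (safe): safe holds.
  (~net | safe): safe holds.
  (net | safe | ~wind): net holds.
  (~heat | ~safe | ~wind): ~wind holds.
  (heat | net | ~safe | wind): heat holds.
  (heat | net | wind): heat holds.
All clauses satisfied.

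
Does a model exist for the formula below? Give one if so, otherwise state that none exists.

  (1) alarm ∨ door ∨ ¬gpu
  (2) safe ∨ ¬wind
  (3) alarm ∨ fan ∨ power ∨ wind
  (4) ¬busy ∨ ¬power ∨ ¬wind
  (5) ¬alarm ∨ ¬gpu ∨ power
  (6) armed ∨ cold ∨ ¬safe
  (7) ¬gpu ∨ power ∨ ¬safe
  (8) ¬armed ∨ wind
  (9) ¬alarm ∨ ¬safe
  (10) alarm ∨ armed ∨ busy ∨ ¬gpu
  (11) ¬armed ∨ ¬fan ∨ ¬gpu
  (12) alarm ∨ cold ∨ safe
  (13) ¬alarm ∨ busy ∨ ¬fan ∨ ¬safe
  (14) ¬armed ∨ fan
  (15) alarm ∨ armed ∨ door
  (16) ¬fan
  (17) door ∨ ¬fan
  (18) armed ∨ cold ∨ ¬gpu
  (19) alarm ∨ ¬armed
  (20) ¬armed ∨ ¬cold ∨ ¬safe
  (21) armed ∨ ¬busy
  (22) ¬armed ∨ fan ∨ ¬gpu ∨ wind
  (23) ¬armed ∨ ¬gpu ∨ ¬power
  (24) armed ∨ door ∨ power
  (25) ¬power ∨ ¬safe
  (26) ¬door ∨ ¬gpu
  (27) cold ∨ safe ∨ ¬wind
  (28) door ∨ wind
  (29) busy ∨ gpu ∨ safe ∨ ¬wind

Unit clause (¬fan) forces fan = False.
In (¬armed ∨ fan) only ¬armed is left, so armed = False.
In (armed ∨ ¬busy) only ¬busy is left, so busy = False.
Set alarm = False.
  then (alarm ∨ armed ∨ busy ∨ ¬gpu) forces gpu = False.
  then (alarm ∨ armed ∨ door) forces door = True.
Set power = True.
  then (¬power ∨ ¬safe) forces safe = False.
  then (busy ∨ gpu ∨ safe ∨ ¬wind) forces wind = False.
  then (alarm ∨ cold ∨ safe) forces cold = True.
All clauses satisfied.

alarm = False, power = True, armed = False, door = True, busy = False, cold = True, safe = False, gpu = False, wind = False, fan = False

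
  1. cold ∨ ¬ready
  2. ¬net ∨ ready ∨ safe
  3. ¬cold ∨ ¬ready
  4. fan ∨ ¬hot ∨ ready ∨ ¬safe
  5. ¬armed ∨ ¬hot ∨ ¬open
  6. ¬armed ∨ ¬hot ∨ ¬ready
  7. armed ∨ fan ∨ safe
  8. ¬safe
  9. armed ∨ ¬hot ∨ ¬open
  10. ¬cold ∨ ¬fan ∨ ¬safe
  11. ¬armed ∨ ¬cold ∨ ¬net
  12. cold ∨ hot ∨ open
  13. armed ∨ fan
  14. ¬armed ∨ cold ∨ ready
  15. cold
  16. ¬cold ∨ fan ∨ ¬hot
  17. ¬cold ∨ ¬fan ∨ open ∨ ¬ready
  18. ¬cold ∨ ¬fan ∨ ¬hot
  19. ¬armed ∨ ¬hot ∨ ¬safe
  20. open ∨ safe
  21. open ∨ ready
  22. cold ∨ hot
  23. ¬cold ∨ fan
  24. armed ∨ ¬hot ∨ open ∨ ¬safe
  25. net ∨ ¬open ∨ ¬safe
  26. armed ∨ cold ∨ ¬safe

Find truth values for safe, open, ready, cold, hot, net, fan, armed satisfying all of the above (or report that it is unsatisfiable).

safe=F; open=T; ready=F; cold=T; hot=F; net=F; fan=T; armed=T

Unit clause (¬safe) forces safe = False.
Unit clause (cold) forces cold = True.
In (open ∨ safe) only open is left, so open = True.
In (¬cold ∨ fan) only fan is left, so fan = True.
In (¬cold ∨ ¬ready) only ¬ready is left, so ready = False.
In (¬cold ∨ ¬fan ∨ ¬hot) only ¬hot is left, so hot = False.
In (¬net ∨ ready ∨ safe) only ¬net is left, so net = False.
Set armed = True.
All clauses satisfied.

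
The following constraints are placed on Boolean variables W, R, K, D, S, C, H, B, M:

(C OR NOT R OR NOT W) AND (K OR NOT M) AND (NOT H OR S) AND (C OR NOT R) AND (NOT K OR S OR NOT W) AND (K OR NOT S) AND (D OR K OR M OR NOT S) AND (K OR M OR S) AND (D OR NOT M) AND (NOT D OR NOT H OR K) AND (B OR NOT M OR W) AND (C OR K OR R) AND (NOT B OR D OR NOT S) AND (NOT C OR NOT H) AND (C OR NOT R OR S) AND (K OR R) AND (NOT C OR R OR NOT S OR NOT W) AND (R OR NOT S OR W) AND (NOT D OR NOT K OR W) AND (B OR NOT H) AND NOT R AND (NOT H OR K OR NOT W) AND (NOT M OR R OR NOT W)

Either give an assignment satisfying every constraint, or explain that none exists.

Unit clause (NOT R) forces R = False.
In (K OR R) only K is left, so K = True.
Set W = False.
  then (R OR NOT S OR W) forces S = False.
  then (NOT D OR NOT K OR W) forces D = False.
  then (NOT H OR S) forces H = False.
  then (D OR NOT M) forces M = False.
Set C = True.
Set B = True.
All clauses satisfied.

W = False; R = False; K = True; D = False; S = False; C = True; H = False; B = True; M = False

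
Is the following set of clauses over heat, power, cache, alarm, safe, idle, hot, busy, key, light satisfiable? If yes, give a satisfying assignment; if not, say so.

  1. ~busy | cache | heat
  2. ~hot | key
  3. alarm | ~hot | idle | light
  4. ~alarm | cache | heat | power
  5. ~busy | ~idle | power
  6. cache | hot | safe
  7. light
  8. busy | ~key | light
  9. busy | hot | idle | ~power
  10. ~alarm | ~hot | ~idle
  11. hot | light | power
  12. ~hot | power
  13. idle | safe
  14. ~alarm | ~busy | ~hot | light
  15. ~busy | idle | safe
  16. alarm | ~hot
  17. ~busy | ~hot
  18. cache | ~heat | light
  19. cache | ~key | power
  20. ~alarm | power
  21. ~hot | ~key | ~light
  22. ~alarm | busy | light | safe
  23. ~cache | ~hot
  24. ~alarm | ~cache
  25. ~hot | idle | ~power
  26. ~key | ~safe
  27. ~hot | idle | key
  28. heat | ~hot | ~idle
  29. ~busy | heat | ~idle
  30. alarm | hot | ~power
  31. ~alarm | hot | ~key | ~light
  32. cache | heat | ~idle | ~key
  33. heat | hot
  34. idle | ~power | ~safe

Unit clause (light) forces light = True.
Try heat = False:
  (heat | hot) forces hot = True.
  (~hot | key) forces key = True.
  clause (~hot | ~key | ~light) is falsified — backtrack.
So heat = True.
Set power = True.
Try cache = True:
  (~cache | ~hot) forces hot = False.
  (~alarm | ~cache) forces alarm = False.
  clause (alarm | hot | ~power) is falsified — backtrack.
So cache = False.
Set alarm = True.
Set safe = True.
  then (~key | ~safe) forces key = False.
  then (idle | ~power | ~safe) forces idle = True.
  then (~hot | key) forces hot = False.
Set busy = False.
All clauses satisfied.

heat = True, power = True, cache = False, alarm = True, safe = True, idle = True, hot = False, busy = False, key = False, light = True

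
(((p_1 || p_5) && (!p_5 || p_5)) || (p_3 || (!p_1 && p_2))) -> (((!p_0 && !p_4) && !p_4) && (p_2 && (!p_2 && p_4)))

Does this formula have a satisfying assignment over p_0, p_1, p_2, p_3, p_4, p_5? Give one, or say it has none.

p_0=F, p_1=F, p_2=F, p_3=F, p_4=F, p_5=F

  (((p_1 || p_5) && (!p_5 || p_5)) || (p_3 || (!p_1 && p_2))) -> (((!p_0 && !p_4) && !p_4) && (p_2 && (!p_2 && p_4))) = True
    ((p_1 || p_5) && (!p_5 || p_5)) || (p_3 || (!p_1 && p_2)) = False
      (p_1 || p_5) && (!p_5 || p_5) = False
        p_1 || p_5 = False
        !p_5 || p_5 = True
          !p_5 = True
      p_3 || (!p_1 && p_2) = False
        !p_1 && p_2 = False
          !p_1 = True
    ((!p_0 && !p_4) && !p_4) && (p_2 && (!p_2 && p_4)) = False
      (!p_0 && !p_4) && !p_4 = True
        !p_0 && !p_4 = True
          !p_0 = True
          !p_4 = True
        !p_4 = True
      p_2 && (!p_2 && p_4) = False
        !p_2 && p_4 = False
          !p_2 = True
The formula evaluates to True.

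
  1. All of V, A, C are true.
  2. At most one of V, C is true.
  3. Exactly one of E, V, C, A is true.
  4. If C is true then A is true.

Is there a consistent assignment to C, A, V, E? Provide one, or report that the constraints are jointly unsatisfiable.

The formula is unsatisfiable.

Case C = True:
  (1) forces V = True.
  Constraint (2) is violated (V=T, C=T) — contradiction.
Case C = False:
  Constraint (1) is violated (C=F) — contradiction.
Both cases fail — unsatisfiable.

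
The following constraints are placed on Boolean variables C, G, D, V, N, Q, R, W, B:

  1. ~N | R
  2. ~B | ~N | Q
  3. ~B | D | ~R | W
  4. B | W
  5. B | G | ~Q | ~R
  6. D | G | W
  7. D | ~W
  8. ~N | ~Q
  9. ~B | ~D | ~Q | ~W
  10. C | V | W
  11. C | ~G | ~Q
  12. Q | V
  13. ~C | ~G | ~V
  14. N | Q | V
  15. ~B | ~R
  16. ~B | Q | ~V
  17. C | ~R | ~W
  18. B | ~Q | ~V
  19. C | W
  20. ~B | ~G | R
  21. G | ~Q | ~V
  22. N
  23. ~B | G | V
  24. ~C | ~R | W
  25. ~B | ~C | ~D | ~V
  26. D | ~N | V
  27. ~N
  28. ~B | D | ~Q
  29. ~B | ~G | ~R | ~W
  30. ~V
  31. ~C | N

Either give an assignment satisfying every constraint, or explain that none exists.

No satisfying assignment exists.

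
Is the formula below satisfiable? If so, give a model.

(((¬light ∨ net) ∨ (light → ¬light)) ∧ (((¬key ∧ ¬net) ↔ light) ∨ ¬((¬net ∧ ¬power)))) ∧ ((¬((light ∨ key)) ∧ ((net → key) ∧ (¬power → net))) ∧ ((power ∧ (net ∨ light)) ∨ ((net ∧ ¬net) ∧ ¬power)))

Unsatisfiable

Case net = True: the formula simplifies to (¬((light ∨ key)) ∧ key) ∧ power.
  key = True: the conjunct ¬((light ∨ key)) becomes ¬((light ∨ True)) = False.
  key = False: the conjunct key is False.
Case net = False: the formula simplifies to ((¬light ∨ (light → ¬light)) ∧ ((¬key ↔ light) ∨ ¬(¬power))) ∧ ((¬((light ∨ key)) ∧ power) ∧ (power ∧ light)).
  light = True: the conjunct ¬light ∨ (light → ¬light) becomes ¬True ∨ (True → False) = False.
  light = False: the conjunct light is False.
Both cases fail — unsatisfiable.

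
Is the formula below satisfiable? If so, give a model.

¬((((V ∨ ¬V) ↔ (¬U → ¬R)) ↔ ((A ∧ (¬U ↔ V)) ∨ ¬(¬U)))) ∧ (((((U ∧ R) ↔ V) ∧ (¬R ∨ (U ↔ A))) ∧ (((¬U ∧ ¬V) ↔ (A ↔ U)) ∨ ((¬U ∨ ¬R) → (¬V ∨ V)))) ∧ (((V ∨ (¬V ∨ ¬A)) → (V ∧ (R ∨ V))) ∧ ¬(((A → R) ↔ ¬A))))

UNSATISFIABLE

Case V = True: the formula simplifies to ¬(((¬U → ¬R) ↔ ((A ∧ ¬U) ∨ ¬(¬U)))) ∧ (((U ∧ R) ∧ (¬R ∨ (U ↔ A))) ∧ ¬(((A → R) ↔ ¬A))).
  U = True: the conjunct ¬(((¬U → ¬R) ↔ ((A ∧ ¬U) ∨ ¬(¬U)))) becomes ¬((True ↔ True)) = False.
  U = False: the conjunct U is False.
Case V = False: the conjunct (V ∨ (¬V ∨ ¬A)) → (V ∧ (R ∨ V)) becomes (False ∨ True) → (False ∧ R) = False.
Both cases fail — unsatisfiable.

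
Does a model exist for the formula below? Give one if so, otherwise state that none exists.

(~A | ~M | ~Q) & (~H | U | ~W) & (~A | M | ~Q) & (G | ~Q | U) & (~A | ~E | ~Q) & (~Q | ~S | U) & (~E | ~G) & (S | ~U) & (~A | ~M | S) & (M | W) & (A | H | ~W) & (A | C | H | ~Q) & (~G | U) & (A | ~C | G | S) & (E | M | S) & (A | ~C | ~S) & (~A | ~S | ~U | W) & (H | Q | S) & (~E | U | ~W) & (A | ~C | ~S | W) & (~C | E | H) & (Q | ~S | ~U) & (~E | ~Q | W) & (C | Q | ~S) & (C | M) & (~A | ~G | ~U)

Set W = False.
  then (M | W) forces M = True.
Set U = True.
  then (S | ~U) forces S = True.
  then (~A | ~S | ~U | W) forces A = False.
  then (A | ~C | ~S | W) forces C = False.
  then (Q | ~S | ~U) forces Q = True.
  then (~E | ~Q | W) forces E = False.
  then (A | C | H | ~Q) forces H = True.
Set G = False.
All clauses satisfied.

W = False, M = True, U = True, Q = True, H = True, E = False, S = True, G = False, A = False, C = False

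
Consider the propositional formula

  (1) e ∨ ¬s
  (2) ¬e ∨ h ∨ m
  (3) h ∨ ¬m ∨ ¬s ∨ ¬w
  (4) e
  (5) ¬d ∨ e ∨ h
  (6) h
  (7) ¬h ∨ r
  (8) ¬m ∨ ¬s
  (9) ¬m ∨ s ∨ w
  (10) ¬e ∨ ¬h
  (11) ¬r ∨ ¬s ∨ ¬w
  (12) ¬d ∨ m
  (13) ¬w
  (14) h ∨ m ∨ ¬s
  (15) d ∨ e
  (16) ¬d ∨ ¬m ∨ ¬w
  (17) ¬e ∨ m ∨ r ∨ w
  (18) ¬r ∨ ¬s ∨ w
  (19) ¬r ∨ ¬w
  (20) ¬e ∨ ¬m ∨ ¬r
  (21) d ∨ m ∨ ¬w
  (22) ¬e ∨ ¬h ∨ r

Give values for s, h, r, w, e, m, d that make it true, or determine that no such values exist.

No satisfying assignment exists.

Case h = True:
  (e) forces e = True.
  Clause (¬e ∨ ¬h) is falsified — contradiction.
Case h = False:
  Clause (h) is falsified — contradiction.
Both cases fail, so the formula is unsatisfiable.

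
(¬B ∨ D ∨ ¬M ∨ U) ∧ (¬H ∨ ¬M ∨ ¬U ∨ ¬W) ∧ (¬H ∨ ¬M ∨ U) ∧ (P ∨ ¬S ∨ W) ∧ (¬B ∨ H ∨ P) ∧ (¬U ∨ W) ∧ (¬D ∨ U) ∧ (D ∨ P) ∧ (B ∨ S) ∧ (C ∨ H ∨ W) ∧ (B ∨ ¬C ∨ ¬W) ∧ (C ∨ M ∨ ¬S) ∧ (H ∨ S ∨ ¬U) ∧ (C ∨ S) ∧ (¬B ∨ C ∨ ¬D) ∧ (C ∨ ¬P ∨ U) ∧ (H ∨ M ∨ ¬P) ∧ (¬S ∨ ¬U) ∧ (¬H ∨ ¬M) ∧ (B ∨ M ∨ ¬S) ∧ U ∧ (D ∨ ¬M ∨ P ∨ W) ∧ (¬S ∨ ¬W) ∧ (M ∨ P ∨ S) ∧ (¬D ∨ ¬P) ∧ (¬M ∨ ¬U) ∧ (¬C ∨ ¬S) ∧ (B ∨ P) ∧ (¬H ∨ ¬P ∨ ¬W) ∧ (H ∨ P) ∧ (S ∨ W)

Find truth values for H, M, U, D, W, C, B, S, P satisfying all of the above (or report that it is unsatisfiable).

Case U = True:
  (¬U ∨ W) forces W = True.
  (¬S ∨ ¬U) forces S = False.
  (B ∨ S) forces B = True.
  (H ∨ S ∨ ¬U) forces H = True.
  (¬H ∨ ¬M ∨ ¬U ∨ ¬W) forces M = False.
  (C ∨ S) forces C = True.
  (M ∨ P ∨ S) forces P = True.
  Clause (¬H ∨ ¬P ∨ ¬W) is falsified — contradiction.
Case U = False:
  Clause (U) is falsified — contradiction.
Both cases fail, so the formula is unsatisfiable.

The formula is unsatisfiable.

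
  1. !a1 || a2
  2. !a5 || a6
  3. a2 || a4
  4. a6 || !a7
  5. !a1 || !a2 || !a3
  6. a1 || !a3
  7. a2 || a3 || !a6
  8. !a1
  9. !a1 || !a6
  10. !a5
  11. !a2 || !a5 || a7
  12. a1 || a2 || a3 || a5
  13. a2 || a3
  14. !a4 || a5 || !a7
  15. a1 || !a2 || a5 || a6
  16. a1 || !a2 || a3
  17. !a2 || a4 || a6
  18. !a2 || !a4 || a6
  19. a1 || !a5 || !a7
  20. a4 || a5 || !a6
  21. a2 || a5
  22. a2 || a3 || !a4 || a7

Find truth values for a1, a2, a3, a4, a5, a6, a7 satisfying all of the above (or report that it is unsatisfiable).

The formula is unsatisfiable.

Case a1 = True:
  Clause (!a1) is falsified — contradiction.
Case a1 = False:
  (a1 || !a3) forces a3 = False.
  (!a5) forces a5 = False.
  (a1 || a2 || a3 || a5) forces a2 = True.
  Clause (a1 || !a2 || a3) is falsified — contradiction.
Both cases fail, so the formula is unsatisfiable.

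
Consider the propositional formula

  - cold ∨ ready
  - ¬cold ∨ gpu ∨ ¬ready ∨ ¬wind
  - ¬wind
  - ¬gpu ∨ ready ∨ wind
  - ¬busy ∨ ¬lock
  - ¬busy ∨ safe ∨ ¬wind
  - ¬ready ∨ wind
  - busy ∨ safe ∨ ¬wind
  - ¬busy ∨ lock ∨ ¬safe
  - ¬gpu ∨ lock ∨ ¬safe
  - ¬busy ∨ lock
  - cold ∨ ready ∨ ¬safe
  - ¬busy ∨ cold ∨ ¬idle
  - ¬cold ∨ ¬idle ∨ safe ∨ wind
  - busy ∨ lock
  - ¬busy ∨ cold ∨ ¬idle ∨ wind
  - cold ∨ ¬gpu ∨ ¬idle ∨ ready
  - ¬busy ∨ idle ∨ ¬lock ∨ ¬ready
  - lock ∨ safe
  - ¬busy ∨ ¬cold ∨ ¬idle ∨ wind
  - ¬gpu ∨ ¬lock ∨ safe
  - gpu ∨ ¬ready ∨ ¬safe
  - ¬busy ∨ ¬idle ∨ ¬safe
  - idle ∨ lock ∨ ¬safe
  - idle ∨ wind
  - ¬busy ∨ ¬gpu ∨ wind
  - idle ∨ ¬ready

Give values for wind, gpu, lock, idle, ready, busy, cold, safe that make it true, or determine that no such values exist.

wind = False, gpu = False, lock = True, idle = True, ready = False, busy = False, cold = True, safe = True

Unit clause (¬wind) forces wind = False.
In (¬ready ∨ wind) only ¬ready is left, so ready = False.
In (idle ∨ wind) only idle is left, so idle = True.
In (cold ∨ ready) only cold is left, so cold = True.
In (¬gpu ∨ ready ∨ wind) only ¬gpu is left, so gpu = False.
In (¬cold ∨ ¬idle ∨ safe ∨ wind) only safe is left, so safe = True.
In (¬busy ∨ ¬cold ∨ ¬idle ∨ wind) only ¬busy is left, so busy = False.
In (busy ∨ lock) only lock is left, so lock = True.
All clauses satisfied.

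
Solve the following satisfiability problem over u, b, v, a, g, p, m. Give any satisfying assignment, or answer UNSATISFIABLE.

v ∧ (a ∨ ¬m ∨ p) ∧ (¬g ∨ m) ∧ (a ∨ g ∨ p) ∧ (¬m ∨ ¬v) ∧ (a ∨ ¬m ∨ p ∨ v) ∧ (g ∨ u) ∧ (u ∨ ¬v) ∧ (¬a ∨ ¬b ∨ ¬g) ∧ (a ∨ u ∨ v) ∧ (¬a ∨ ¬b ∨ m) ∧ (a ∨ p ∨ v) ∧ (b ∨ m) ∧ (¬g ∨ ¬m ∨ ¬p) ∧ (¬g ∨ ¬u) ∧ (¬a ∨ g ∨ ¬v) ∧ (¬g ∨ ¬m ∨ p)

u = True; b = True; v = True; a = False; g = False; p = True; m = False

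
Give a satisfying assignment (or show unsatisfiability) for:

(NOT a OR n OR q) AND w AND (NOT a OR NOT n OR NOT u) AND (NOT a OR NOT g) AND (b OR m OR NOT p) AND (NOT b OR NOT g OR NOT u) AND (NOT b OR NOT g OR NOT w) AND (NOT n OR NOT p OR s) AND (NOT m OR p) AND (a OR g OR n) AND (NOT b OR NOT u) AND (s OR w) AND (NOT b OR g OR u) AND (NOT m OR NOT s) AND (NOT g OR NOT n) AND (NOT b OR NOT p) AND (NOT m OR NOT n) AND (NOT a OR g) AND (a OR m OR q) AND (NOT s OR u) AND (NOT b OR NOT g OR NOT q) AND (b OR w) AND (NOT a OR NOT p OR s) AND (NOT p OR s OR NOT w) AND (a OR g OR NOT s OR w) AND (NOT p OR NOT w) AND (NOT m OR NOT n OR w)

b=F, p=F, w=T, g=T, u=T, a=F, n=F, q=T, s=T, m=F

Unit clause (w) forces w = True.
In (NOT p OR NOT w) only NOT p is left, so p = False.
In (NOT m OR p) only NOT m is left, so m = False.
Try b = True:
  (NOT b OR NOT g OR NOT w) forces g = False.
  (NOT b OR NOT u) forces u = False.
  clause (NOT b OR g OR u) is falsified — backtrack.
So b = False.
Set g = True.
  then (NOT a OR NOT g) forces a = False.
  then (NOT g OR NOT n) forces n = False.
  then (a OR m OR q) forces q = True.
Set u = True.
Set s = True.
All clauses satisfied.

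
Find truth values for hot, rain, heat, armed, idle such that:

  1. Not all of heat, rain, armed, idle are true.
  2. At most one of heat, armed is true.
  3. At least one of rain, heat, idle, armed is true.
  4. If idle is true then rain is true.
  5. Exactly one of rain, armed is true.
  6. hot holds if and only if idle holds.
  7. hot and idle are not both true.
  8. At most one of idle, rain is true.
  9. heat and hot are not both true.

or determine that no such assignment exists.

hot=F, rain=T, heat=F, armed=F, idle=F

  (1) {heat, rain, armed, idle}: 1/4 true — not all ✓
  (2) {heat, armed}: 0 true — at most one ✓
  (3) {rain, heat, idle, armed}: 1 true — at least one ✓
  (4) idle=F ⇒ rain: vacuous ✓
  (5) {rain, armed}: 1 true — exactly one ✓
  (6) hot=F, idle=F — same ✓
  (7) hot=F, idle=F — not both ✓
  (8) {idle, rain}: 1 true — at most one ✓
  (9) heat=F, hot=F — not both ✓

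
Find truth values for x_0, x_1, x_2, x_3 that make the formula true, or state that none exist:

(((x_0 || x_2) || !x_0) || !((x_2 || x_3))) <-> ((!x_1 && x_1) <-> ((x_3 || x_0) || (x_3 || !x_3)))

Unsatisfiable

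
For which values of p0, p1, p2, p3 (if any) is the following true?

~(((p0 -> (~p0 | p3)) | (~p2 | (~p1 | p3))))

p0=T, p1=T, p2=T, p3=F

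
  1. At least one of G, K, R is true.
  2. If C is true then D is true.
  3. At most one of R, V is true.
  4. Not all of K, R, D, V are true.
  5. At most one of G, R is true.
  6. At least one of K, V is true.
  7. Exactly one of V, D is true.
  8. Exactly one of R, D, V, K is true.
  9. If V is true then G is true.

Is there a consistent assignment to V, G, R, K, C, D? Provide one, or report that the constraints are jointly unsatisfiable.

V = True; G = True; R = False; K = False; C = False; D = False

  (1) {G, K, R}: 1 true — at least one ✓
  (2) C=F ⇒ D: vacuous ✓
  (3) {R, V}: 1 true — at most one ✓
  (4) {K, R, D, V}: 1/4 true — not all ✓
  (5) {G, R}: 1 true — at most one ✓
  (6) {K, V}: 1 true — at least one ✓
  (7) {V, D}: 1 true — exactly one ✓
  (8) {R, D, V, K}: 1 true — exactly one ✓
  (9) V=T ⇒ G: T ✓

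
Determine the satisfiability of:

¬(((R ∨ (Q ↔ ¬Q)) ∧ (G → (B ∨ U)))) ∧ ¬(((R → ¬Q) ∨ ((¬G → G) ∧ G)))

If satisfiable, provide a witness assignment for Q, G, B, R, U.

No satisfying assignment exists.

Case G = True: the conjunct ¬(((R → ¬Q) ∨ ((¬G → G) ∧ G))) becomes ¬(((R → ¬Q) ∨ True)) = False.
Case G = False: the formula simplifies to ¬((R ∨ (Q ↔ ¬Q))) ∧ ¬((R → ¬Q)).
  R = True: the conjunct ¬((R ∨ (Q ↔ ¬Q))) becomes ¬((True ∨ (Q ↔ ¬Q))) = False.
  R = False: the conjunct ¬((R → ¬Q)) becomes ¬((False → ¬Q)) = False.
Both cases fail — unsatisfiable.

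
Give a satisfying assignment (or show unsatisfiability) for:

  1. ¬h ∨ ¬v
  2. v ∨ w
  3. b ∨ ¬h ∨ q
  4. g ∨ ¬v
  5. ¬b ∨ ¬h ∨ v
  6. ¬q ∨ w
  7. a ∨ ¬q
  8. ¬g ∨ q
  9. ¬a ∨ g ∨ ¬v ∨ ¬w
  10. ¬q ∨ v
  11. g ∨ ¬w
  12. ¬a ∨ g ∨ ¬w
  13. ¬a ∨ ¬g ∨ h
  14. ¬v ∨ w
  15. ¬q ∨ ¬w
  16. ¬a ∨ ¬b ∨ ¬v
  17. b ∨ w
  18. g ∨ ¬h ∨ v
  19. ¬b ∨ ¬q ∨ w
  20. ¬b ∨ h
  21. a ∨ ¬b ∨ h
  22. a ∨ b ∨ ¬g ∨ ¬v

UNSATISFIABLE

Case w = True:
  (g ∨ ¬w) forces g = True.
  (¬g ∨ q) forces q = True.
  Clause (¬q ∨ ¬w) is falsified — contradiction.
Case w = False:
  (v ∨ w) forces v = True.
  Clause (¬v ∨ w) is falsified — contradiction.
Both cases fail, so the formula is unsatisfiable.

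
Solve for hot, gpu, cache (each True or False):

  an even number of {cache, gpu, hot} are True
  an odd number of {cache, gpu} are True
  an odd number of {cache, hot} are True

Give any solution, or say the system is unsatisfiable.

hot = True; gpu = True; cache = False

{cache, gpu, hot}: 2 true → even ✓
{cache, gpu}: 1 true → odd ✓
{cache, hot}: 1 true → odd ✓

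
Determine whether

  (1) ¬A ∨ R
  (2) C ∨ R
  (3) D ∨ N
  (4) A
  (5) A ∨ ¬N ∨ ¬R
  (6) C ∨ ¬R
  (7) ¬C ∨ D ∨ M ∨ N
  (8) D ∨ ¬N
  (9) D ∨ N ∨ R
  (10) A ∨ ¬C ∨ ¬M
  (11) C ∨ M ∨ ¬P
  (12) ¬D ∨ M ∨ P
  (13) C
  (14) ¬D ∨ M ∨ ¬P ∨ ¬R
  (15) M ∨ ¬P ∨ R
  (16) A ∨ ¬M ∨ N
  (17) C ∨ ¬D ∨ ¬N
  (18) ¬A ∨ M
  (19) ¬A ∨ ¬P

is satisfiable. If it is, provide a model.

Unit clause (A) forces A = True.
Unit clause (C) forces C = True.
In (¬A ∨ M) only M is left, so M = True.
In (¬A ∨ ¬P) only ¬P is left, so P = False.
In (¬A ∨ R) only R is left, so R = True.
Try D = False:
  (D ∨ N) forces N = True.
  clause (D ∨ ¬N) is falsified — backtrack.
So D = True.
Set N = True.
All clauses satisfied.

A: True; D: True; C: True; M: True; N: True; P: False; R: True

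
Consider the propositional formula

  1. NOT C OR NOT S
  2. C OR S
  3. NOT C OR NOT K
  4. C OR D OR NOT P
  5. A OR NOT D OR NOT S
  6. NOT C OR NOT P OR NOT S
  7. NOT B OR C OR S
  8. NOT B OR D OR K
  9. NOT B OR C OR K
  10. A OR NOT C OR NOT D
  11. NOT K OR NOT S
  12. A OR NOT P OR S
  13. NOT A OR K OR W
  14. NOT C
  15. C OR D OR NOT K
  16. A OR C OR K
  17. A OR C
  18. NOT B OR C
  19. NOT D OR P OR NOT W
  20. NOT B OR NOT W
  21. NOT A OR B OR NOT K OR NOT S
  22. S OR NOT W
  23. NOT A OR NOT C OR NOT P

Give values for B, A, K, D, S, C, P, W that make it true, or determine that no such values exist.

Unit clause (NOT C) forces C = False.
In (A OR C) only A is left, so A = True.
In (NOT B OR C) only NOT B is left, so B = False.
In (C OR S) only S is left, so S = True.
In (NOT K OR NOT S) only NOT K is left, so K = False.
In (NOT A OR K OR W) only W is left, so W = True.
Set D = True.
  then (NOT D OR P OR NOT W) forces P = True.
All clauses satisfied.

B: False; A: True; K: False; D: True; S: True; C: False; P: True; W: True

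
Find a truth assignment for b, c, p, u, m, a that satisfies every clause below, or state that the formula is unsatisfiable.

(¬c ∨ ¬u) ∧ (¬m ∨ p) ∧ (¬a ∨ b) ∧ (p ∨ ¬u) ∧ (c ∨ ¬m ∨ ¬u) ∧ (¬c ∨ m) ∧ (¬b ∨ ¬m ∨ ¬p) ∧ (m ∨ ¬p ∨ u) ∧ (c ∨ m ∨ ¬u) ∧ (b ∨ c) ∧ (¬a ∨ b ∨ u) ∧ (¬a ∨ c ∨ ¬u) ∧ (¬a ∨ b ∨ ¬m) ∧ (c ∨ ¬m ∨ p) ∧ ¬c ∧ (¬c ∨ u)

Unit clause (¬c) forces c = False.
In (b ∨ c) only b is left, so b = True.
Try p = True:
  (¬b ∨ ¬m ∨ ¬p) forces m = False.
  (m ∨ ¬p ∨ u) forces u = True.
  clause (c ∨ m ∨ ¬u) is falsified — backtrack.
So p = False.
  then (¬m ∨ p) forces m = False.
  then (p ∨ ¬u) forces u = False.
Set a = True.
All clauses satisfied.

b: True; c: False; p: False; u: False; m: False; a: True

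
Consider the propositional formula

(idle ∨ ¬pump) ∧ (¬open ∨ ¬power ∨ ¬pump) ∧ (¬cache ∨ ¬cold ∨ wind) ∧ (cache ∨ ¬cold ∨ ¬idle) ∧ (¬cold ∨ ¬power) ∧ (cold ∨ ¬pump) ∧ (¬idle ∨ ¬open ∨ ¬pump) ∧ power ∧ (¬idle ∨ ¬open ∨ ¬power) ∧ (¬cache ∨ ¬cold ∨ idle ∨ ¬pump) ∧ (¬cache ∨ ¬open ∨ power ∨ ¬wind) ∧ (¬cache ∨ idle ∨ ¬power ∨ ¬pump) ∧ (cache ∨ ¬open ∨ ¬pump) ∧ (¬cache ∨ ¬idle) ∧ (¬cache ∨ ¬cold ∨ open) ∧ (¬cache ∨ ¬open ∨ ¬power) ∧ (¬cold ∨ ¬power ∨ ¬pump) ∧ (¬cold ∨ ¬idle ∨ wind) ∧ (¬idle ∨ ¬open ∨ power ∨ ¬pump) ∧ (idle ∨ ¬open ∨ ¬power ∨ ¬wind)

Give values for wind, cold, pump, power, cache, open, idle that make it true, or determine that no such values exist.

Unit clause (power) forces power = True.
In (¬cold ∨ ¬power) only ¬cold is left, so cold = False.
In (cold ∨ ¬pump) only ¬pump is left, so pump = False.
Set wind = True.
Set cache = False.
Set open = False.
Set idle = True.
All clauses satisfied.

wind = True, cold = False, pump = False, power = True, cache = False, open = False, idle = True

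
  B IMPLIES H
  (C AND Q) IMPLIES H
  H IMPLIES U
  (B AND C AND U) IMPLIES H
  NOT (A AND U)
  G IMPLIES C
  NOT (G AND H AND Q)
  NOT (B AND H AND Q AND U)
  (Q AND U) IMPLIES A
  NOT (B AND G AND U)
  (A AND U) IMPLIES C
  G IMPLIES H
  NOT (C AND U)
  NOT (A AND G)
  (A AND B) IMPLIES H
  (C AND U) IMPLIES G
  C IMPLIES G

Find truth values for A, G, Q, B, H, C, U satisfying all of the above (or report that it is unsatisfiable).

Set A = True.
  then (NOT A OR NOT G) forces G = False.
  then (NOT A OR NOT U) forces U = False.
  then (NOT H OR U) forces H = False.
  then (NOT C OR G) forces C = False.
  then (NOT A OR NOT B OR H) forces B = False.
Set Q = False.
All clauses satisfied.

A=T, G=F, Q=F, B=F, H=F, C=F, U=F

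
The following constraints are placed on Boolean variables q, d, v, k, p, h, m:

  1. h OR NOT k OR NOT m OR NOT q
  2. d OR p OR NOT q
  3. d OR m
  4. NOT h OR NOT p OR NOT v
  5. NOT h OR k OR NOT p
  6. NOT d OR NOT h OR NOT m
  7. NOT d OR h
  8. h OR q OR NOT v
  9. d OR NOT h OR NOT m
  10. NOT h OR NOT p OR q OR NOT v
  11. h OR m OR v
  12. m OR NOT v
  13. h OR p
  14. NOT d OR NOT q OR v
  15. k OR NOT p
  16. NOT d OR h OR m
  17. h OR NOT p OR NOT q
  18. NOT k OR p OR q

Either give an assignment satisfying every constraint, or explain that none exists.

Set q = False.
Set d = False.
  then (d OR m) forces m = True.
  then (d OR NOT h OR NOT m) forces h = False.
  then (h OR p) forces p = True.
  then (k OR NOT p) forces k = True.
  then (h OR q OR NOT v) forces v = False.
All clauses satisfied.

q = False, d = False, v = False, k = True, p = True, h = False, m = True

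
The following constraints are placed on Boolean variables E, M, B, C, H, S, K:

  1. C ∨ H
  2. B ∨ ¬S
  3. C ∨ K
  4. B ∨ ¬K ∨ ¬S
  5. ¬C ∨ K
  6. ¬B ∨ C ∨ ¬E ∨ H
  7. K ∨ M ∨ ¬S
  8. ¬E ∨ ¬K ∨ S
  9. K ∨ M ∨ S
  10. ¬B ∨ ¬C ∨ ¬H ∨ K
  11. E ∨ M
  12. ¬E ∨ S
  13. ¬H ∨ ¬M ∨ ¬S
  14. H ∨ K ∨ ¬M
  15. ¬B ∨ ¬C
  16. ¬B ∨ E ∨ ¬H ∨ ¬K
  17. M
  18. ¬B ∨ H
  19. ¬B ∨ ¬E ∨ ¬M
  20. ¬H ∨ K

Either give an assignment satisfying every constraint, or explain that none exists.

Unit clause (M) forces M = True.
Try E = True:
  (¬E ∨ S) forces S = True.
  (B ∨ ¬S) forces B = True.
  clause (¬B ∨ ¬E ∨ ¬M) is falsified — backtrack.
So E = False.
Try B = True:
  (¬B ∨ ¬C) forces C = False.
  (C ∨ H) forces H = True.
  (C ∨ K) forces K = True.
  clause (¬B ∨ E ∨ ¬H ∨ ¬K) is falsified — backtrack.
So B = False.
  then (B ∨ ¬S) forces S = False.
Set C = False.
  then (C ∨ H) forces H = True.
  then (C ∨ K) forces K = True.
All clauses satisfied.

E = False, M = True, B = False, C = False, H = True, S = False, K = True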